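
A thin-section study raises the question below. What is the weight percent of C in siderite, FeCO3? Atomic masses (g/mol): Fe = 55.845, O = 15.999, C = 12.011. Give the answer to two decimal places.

Molar mass of FeCO3: 1*55.845 + 1*12.011 + 3*15.999 = 115.853 g/mol.
Mass of C per formula unit: 1 × 12.011 = 12.011 g.
Weight fraction C = 12.011 / 115.853 = 0.1037.

10.37 weight percent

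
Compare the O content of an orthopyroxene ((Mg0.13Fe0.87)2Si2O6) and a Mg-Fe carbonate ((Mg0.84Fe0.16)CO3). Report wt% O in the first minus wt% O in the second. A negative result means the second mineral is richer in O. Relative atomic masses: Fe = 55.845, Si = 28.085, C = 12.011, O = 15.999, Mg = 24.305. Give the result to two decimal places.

First mineral: 95.994 g O in 255.654 g formula = 37.55 wt% O.
Second mineral: 47.997 g O in 89.359 g formula = 53.71 wt% O.
37.55% − 53.71% gives a difference of -16.16 percentage points.

-16.16 percentage points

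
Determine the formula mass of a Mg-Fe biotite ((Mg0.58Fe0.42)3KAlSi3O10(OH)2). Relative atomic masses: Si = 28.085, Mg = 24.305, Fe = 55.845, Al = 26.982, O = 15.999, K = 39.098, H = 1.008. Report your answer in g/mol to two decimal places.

The formula mass is the sum 1.74*24.305 + 1.26*55.845 + 1*39.098 + 1*26.982 + 3*28.085 + 12*15.999 + 2*1.008.

456.99 g/mol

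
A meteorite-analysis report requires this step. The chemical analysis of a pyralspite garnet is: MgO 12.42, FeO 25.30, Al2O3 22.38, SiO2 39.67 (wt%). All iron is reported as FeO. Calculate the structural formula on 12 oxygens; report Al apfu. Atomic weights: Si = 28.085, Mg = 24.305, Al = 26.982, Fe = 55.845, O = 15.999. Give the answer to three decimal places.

12.42 wt% MgO ÷ 40.304 g/mol = 0.30816 mol, giving 0.30816 Mg and 0.30816 O.
25.30 wt% FeO ÷ 71.844 g/mol = 0.35215 mol, giving 0.35215 Fe and 0.35215 O.
22.38 wt% Al2O3 ÷ 101.961 g/mol = 0.21950 mol, giving 0.43900 Al and 0.65850 O.
39.67 wt% SiO2 ÷ 60.083 g/mol = 0.66025 mol, giving 0.66025 Si and 1.32050 O.
Oxygen sums to 2.63931; scaling by 12/2.63931 = 4.54664 puts the formula on 12 O.
Al: 0.43900 × 4.54664 = 1.996 atoms per formula unit.

1.996 Al apfu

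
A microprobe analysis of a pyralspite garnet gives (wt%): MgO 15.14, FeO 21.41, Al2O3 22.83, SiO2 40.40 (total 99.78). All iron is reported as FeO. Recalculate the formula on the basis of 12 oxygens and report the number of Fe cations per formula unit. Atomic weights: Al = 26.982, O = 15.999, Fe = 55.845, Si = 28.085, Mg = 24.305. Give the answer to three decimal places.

MgO: 15.14/40.304 = 0.37565 mol → 0.37565 mol Mg, 0.37565 mol O.
FeO: 21.41/71.844 = 0.29801 mol → 0.29801 mol Fe, 0.29801 mol O.
Al2O3: 22.83/101.961 = 0.22391 mol → 0.44782 mol Al, 0.67173 mol O.
SiO2: 40.40/60.083 = 0.67240 mol → 0.67240 mol Si, 1.34480 mol O.
Total oxygen = 2.69019 mol. Normalization factor = 12/2.69019 = 4.46065.
Fe per 12 O = 0.29801 × 4.46065 = 1.329.

1.329 Fe apfu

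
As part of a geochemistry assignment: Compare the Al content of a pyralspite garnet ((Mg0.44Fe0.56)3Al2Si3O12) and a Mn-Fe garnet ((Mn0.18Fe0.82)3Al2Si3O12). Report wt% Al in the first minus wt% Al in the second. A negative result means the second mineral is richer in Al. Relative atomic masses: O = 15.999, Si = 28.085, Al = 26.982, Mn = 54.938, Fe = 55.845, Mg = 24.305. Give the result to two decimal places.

0.98 percentage points

First mineral: 53.964 g Al in 456.109 g formula = 11.83 wt% Al.
Second mineral: 53.964 g Al in 497.252 g formula = 10.85 wt% Al.
11.83% − 10.85% gives a difference of 0.98 percentage points.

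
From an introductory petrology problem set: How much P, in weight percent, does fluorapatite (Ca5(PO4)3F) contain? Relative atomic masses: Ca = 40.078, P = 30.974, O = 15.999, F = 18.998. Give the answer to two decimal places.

Formula mass = 5×40.078 + 3×30.974 + 12×15.999 + 1×18.998 = 504.298 g/mol, of which 92.922 g is P.
So P makes up 92.922/504.298 = 0.1843 of the mass, i.e. 18.43%.

18.43 weight percent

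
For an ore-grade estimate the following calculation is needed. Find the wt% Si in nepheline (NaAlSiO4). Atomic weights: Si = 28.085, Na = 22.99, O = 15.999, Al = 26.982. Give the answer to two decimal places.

Formula mass = 1*22.99 + 1*26.982 + 1*28.085 + 4*15.999 = 142.053 g/mol, of which 28.085 g is Si.
So Si makes up 28.085/142.053 = 0.1977 of the mass, i.e. 19.77%.

19.77 weight percent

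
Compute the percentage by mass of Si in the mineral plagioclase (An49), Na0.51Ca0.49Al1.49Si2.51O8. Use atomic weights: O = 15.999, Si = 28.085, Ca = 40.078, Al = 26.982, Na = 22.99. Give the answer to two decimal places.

Formula mass = 0.51×22.99 + 0.49×40.078 + 1.49×26.982 + 2.51×28.085 + 8×15.999 = 270.052 g/mol, of which 70.493 g is Si.
So Si makes up 70.493/270.052 = 0.2610 of the mass, i.e. 26.10%.

26.10 wt%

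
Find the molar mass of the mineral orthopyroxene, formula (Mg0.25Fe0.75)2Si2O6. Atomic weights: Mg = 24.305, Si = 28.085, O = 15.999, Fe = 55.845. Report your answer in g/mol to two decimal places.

Mg: 0.50 × 24.305 = 12.1525
Fe: 1.50 × 55.845 = 83.7675
Si: 2 × 28.085 = 56.1700
O: 6 × 15.999 = 95.9940
Summing the contributions gives the formula mass.

248.08 g/mol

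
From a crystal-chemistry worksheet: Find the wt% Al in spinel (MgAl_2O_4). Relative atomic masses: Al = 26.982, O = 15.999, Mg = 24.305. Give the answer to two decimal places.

37.93 weight percent

Molar mass of MgAl_2O_4: 1×24.305 + 2×26.982 + 4×15.999 = 142.265 g/mol.
Mass of Al per formula unit: 2 × 26.982 = 53.964 g.
Weight fraction Al = 53.964 / 142.265 = 0.3793.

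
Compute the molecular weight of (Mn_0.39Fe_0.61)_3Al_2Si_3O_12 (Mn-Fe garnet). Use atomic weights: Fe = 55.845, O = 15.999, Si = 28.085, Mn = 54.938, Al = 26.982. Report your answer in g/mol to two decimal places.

496.68 g/mol

The formula mass is the sum 1.17·54.938 + 1.83·55.845 + 2·26.982 + 3·28.085 + 12·15.999.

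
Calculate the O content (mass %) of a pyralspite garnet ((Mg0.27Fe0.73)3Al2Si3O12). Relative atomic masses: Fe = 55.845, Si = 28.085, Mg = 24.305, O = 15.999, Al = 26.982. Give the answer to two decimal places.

40.66 mass %

M((Mg0.27Fe0.73)3Al2Si3O12) = 472.195 g/mol.
O contributes 12 × 15.999 = 191.988 g per mole.
191.988/472.195 = 0.4066 → 40.66%.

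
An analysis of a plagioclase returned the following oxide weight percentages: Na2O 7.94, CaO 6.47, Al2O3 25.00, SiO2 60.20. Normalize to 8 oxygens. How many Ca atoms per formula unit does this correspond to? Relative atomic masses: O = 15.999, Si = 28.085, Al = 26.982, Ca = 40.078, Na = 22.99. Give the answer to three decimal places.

Na2O (M=61.979): mol = 0.12811; Na = 0.25622, O = 0.12811.
CaO (M=56.077): mol = 0.11538; Ca = 0.11538, O = 0.11538.
Al2O3 (M=101.961): mol = 0.24519; Al = 0.49038, O = 0.73557.
SiO2 (M=60.083): mol = 1.00195; Si = 1.00195, O = 2.00390.
ΣO = 2.98296; factor = 8/ΣO = 2.68190.
Ca apfu = 0.11538 × 2.68190 = 0.309.

0.309 Ca apfu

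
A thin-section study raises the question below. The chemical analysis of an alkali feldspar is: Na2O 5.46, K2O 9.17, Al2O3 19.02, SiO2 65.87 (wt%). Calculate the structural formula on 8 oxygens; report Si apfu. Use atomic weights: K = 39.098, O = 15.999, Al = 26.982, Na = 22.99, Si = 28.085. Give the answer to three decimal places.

Na2O (M=61.979): mol = 0.08809; Na = 0.17618, O = 0.08809.
K2O (M=94.195): mol = 0.09735; K = 0.19470, O = 0.09735.
Al2O3 (M=101.961): mol = 0.18654; Al = 0.37308, O = 0.55962.
SiO2 (M=60.083): mol = 1.09632; Si = 1.09632, O = 2.19264.
ΣO = 2.93770; factor = 8/ΣO = 2.72322.
Si apfu = 1.09632 × 2.72322 = 2.986.

2.986 Si apfu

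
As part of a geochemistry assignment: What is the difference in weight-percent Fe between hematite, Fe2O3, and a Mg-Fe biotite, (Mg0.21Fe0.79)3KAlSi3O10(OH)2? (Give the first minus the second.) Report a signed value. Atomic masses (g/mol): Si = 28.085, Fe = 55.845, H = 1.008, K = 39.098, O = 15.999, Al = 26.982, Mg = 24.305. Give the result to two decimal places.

First mineral: 111.690 g Fe in 159.687 g formula = 69.94 wt% Fe.
Second mineral: 132.353 g Fe in 492.004 g formula = 26.90 wt% Fe.
69.94% − 26.90% gives a difference of 43.04 percentage points.

43.04 percentage points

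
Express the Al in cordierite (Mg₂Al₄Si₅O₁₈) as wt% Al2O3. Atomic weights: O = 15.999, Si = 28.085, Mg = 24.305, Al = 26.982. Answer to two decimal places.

Formula mass = 584.945 g/mol.
4 Al → 2.0000 mol Al2O3 per formula unit; M(Al2O3) = 101.961, so Al2O3 mass = 203.922 g.
203.922/584.945 × 100 = 34.86 wt%.

34.86 wt%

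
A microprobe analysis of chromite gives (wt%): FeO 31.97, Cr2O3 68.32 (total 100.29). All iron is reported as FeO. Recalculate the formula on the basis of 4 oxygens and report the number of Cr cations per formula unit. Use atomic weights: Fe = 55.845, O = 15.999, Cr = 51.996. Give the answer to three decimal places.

FeO: 31.97/71.844 = 0.44499 mol → 0.44499 mol Fe, 0.44499 mol O.
Cr2O3: 68.32/151.989 = 0.44951 mol → 0.89902 mol Cr, 1.34853 mol O.
Total oxygen = 1.79352 mol. Normalization factor = 4/1.79352 = 2.23025.
Cr per 4 O = 0.89902 × 2.23025 = 2.005.

2.005 Cr apfu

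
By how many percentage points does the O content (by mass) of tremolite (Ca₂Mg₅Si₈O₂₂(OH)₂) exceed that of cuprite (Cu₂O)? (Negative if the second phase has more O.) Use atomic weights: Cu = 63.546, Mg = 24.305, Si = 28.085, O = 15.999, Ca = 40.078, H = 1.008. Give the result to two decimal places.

36.09 percentage points

First mineral: 383.976 g O in 812.353 g formula = 47.27 wt% O.
Second mineral: 15.999 g O in 143.091 g formula = 11.18 wt% O.
47.27% − 11.18% gives a difference of 36.09 percentage points.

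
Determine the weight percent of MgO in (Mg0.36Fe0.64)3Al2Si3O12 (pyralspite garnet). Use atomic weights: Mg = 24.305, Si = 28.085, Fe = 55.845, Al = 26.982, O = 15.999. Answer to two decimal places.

Molar mass of (Mg0.36Fe0.64)3Al2Si3O12 = 1.08*24.305 + 1.92*55.845 + 2*26.982 + 3*28.085 + 12*15.999 = 463.679 g/mol.
Each formula unit contains 1.08 Mg, equivalent to 1.08/1 = 1.0800 mol MgO.
M(MgO) = 1×24.305 + 1×15.999 = 40.304 g/mol.
Mass of MgO per formula unit = 1.0800 × 40.304 = 43.528 g.
MgO wt% = 43.528 / 463.679 × 100 = 9.39%.

9.39 wt%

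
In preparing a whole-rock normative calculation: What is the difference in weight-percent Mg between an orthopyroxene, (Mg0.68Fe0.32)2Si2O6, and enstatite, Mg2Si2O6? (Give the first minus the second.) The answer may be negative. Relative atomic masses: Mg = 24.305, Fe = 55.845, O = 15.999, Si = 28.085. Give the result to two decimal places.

Mg in (Mg0.68Fe0.32)2Si2O6: molar mass 220.960 g/mol; 1.36×24.305 = 33.055 g → 14.96 wt%.
Mg in Mg2Si2O6: molar mass 200.774 g/mol; 2×24.305 = 48.610 g → 24.21 wt%.
Difference = 14.96 − 24.21 = -9.25 percentage points.

-9.25 percentage points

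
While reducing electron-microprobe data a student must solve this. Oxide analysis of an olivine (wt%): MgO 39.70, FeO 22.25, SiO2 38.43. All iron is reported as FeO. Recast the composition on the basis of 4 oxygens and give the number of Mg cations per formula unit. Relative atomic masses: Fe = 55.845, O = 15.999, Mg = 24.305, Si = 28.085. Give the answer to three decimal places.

1.531 Mg apfu

MgO (M=40.304): mol = 0.98501; Mg = 0.98501, O = 0.98501.
FeO (M=71.844): mol = 0.30970; Fe = 0.30970, O = 0.30970.
SiO2 (M=60.083): mol = 0.63962; Si = 0.63962, O = 1.27924.
ΣO = 2.57395; factor = 4/ΣO = 1.55403.
Mg apfu = 0.98501 × 1.55403 = 1.531.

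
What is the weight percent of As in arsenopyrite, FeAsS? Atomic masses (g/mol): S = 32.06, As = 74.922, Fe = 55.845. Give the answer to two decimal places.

Molar mass of FeAsS: 1·55.845 + 1·74.922 + 1·32.06 = 162.827 g/mol.
Mass of As per formula unit: 1 × 74.922 = 74.922 g.
Weight fraction As = 74.922 / 162.827 = 0.4601.

46.01 mass %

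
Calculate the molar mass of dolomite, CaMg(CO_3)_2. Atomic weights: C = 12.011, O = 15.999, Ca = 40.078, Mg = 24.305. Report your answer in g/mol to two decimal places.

M = 1·40.078 + 1·24.305 + 2·12.011 + 6·15.999

184.40 g/mol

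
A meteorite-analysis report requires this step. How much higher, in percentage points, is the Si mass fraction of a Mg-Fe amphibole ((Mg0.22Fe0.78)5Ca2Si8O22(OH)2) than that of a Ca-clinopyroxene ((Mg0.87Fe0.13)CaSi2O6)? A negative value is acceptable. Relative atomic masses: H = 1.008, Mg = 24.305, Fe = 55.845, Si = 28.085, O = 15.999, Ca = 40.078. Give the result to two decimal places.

-1.44 percentage points

Si in (Mg0.22Fe0.78)5Ca2Si8O22(OH)2: molar mass 935.359 g/mol; 8×28.085 = 224.680 g → 24.02 wt%.
Si in (Mg0.87Fe0.13)CaSi2O6: molar mass 220.647 g/mol; 2×28.085 = 56.170 g → 25.46 wt%.
Difference = 24.02 − 25.46 = -1.44 percentage points.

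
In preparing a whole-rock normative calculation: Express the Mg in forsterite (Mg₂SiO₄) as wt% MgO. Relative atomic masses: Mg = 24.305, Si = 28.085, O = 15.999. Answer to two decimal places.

57.29 wt%

Molar mass of Mg₂SiO₄ = 2×24.305 + 1×28.085 + 4×15.999 = 140.691 g/mol.
Each formula unit contains 2 Mg, equivalent to 2/1 = 2.0000 mol MgO.
M(MgO) = 1×24.305 + 1×15.999 = 40.304 g/mol.
Mass of MgO per formula unit = 2.0000 × 40.304 = 80.608 g.
MgO wt% = 80.608 / 140.691 × 100 = 57.29%.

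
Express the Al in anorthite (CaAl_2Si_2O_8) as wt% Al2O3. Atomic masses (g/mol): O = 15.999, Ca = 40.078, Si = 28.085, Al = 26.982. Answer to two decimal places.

Molar mass of CaAl_2Si_2O_8 = 1*40.078 + 2*26.982 + 2*28.085 + 8*15.999 = 278.204 g/mol.
Each formula unit contains 2 Al, equivalent to 2/2 = 1.0000 mol Al2O3.
M(Al2O3) = 2×26.982 + 3×15.999 = 101.961 g/mol.
Mass of Al2O3 per formula unit = 1.0000 × 101.961 = 101.961 g.
Al2O3 wt% = 101.961 / 278.204 × 100 = 36.65%.

36.65 wt%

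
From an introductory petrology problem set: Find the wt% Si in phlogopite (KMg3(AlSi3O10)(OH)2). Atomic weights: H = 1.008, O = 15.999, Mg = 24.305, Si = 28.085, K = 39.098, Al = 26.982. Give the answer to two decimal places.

M(KMg3(AlSi3O10)(OH)2) = 417.254 g/mol.
Si contributes 3 × 28.085 = 84.255 g per mole.
84.255/417.254 = 0.2019 → 20.19%.

20.19 wt%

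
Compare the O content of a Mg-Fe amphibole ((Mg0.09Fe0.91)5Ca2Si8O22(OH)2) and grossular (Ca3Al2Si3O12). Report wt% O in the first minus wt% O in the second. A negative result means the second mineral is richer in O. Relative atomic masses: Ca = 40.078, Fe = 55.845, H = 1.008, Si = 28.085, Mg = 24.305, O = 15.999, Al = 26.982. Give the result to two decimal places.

-2.45 percentage points

First mineral: 383.976 g O in 955.860 g formula = 40.17 wt% O.
Second mineral: 191.988 g O in 450.441 g formula = 42.62 wt% O.
40.17% − 42.62% gives a difference of -2.45 percentage points.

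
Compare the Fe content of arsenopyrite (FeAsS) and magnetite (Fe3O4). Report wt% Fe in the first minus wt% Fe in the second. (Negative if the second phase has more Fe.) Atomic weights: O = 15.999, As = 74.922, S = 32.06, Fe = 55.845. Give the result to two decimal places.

Fe in FeAsS: molar mass 162.827 g/mol; 1×55.845 = 55.845 g → 34.30 wt%.
Fe in Fe3O4: molar mass 231.531 g/mol; 3×55.845 = 167.535 g → 72.36 wt%.
Difference = 34.30 − 72.36 = -38.06 percentage points.

-38.06 percentage points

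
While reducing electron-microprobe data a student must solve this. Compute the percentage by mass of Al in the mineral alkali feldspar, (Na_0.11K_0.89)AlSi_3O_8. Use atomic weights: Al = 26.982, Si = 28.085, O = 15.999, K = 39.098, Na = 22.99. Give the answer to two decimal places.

9.76 weight percent

M((Na_0.11K_0.89)AlSi_3O_8) = 276.555 g/mol.
Al contributes 1 × 26.982 = 26.982 g per mole.
26.982/276.555 = 0.0976 → 9.76%.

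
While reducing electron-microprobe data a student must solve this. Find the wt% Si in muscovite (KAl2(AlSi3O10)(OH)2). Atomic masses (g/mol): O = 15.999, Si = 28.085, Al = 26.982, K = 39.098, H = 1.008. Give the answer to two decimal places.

21.15 weight percent

Molar mass of KAl2(AlSi3O10)(OH)2: 1*39.098 + 3*26.982 + 3*28.085 + 12*15.999 + 2*1.008 = 398.303 g/mol.
Mass of Si per formula unit: 3 × 28.085 = 84.255 g.
Weight fraction Si = 84.255 / 398.303 = 0.2115.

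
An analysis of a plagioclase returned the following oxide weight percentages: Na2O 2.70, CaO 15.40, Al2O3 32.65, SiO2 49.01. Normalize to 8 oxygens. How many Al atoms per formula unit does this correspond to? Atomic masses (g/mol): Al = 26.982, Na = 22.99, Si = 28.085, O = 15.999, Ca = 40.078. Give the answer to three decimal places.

1.761 Al apfu

Na2O (M=61.979): mol = 0.04356; Na = 0.08712, O = 0.04356.
CaO (M=56.077): mol = 0.27462; Ca = 0.27462, O = 0.27462.
Al2O3 (M=101.961): mol = 0.32022; Al = 0.64044, O = 0.96066.
SiO2 (M=60.083): mol = 0.81570; Si = 0.81570, O = 1.63140.
ΣO = 2.91024; factor = 8/ΣO = 2.74891.
Al apfu = 0.64044 × 2.74891 = 1.761.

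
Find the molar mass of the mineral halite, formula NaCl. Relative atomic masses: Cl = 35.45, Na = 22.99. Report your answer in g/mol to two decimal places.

The formula mass is the sum 1*22.99 + 1*35.45.

58.44 g/mol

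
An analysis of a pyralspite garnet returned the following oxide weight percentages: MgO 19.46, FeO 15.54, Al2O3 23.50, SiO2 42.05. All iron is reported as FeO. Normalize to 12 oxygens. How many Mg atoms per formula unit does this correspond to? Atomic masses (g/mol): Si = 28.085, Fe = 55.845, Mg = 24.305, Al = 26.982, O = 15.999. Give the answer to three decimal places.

MgO (M=40.304): mol = 0.48283; Mg = 0.48283, O = 0.48283.
FeO (M=71.844): mol = 0.21630; Fe = 0.21630, O = 0.21630.
Al2O3 (M=101.961): mol = 0.23048; Al = 0.46096, O = 0.69144.
SiO2 (M=60.083): mol = 0.69987; Si = 0.69987, O = 1.39974.
ΣO = 2.79031; factor = 12/ΣO = 4.30060.
Mg apfu = 0.48283 × 4.30060 = 2.076.

2.076 Mg apfu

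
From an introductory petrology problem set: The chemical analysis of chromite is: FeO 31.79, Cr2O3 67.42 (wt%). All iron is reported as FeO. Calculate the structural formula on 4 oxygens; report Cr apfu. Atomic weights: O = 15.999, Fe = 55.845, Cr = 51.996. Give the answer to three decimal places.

2.001 Cr apfu

FeO (M=71.844): mol = 0.44249; Fe = 0.44249, O = 0.44249.
Cr2O3 (M=151.989): mol = 0.44358; Cr = 0.88716, O = 1.33074.
ΣO = 1.77323; factor = 4/ΣO = 2.25577.
Cr apfu = 0.88716 × 2.25577 = 2.001.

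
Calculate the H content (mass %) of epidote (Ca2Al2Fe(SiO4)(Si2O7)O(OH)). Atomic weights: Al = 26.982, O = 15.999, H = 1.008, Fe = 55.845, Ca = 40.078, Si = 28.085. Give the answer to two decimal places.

0.21 mass %

Formula mass = 2*40.078 + 2*26.982 + 1*55.845 + 3*28.085 + 13*15.999 + 1*1.008 = 483.215 g/mol, of which 1.008 g is H.
So H makes up 1.008/483.215 = 0.0021 of the mass, i.e. 0.21%.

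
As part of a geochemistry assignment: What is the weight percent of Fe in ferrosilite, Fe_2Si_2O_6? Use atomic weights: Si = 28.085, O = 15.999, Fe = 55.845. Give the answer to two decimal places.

42.33 mass %

M(Fe_2Si_2O_6) = 263.854 g/mol.
Fe contributes 2 × 55.845 = 111.690 g per mole.
111.690/263.854 = 0.4233 → 42.33%.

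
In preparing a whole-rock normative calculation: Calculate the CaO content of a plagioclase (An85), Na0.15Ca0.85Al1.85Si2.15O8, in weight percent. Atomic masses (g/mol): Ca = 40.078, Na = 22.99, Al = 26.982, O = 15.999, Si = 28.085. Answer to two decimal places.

17.28 wt%

M(Na0.15Ca0.85Al1.85Si2.15O8) = 275.806 g/mol; M(CaO) = 56.077 g/mol.
Moles CaO per formula unit = 0.85 Ca ÷ 1 = 0.8500.
CaO fraction = (0.8500 × 56.077) / 275.806 = 47.665/275.806 = 0.1728.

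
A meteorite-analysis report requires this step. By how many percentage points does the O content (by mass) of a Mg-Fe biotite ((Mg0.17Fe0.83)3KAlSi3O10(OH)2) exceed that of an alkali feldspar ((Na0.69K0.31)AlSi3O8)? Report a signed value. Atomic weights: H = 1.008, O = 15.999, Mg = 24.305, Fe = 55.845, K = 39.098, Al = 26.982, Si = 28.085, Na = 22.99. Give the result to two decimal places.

M((Mg0.17Fe0.83)3KAlSi3O10(OH)2) = 495.789 g/mol, so wt% O = 191.988/495.789 × 100 = 38.72%.
M((Na0.69K0.31)AlSi3O8) = 267.212 g/mol, so wt% O = 127.992/267.212 × 100 = 47.90%.
38.72 − 47.90 = -9.18 pp.

-9.18 percentage points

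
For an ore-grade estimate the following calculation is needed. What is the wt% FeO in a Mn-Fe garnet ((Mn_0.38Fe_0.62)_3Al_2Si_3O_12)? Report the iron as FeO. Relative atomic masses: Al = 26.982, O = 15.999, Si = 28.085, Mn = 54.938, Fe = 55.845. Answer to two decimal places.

M((Mn_0.38Fe_0.62)_3Al_2Si_3O_12) = 496.708 g/mol; M(FeO) = 71.844 g/mol.
Moles FeO per formula unit = 1.86 Fe ÷ 1 = 1.8600.
FeO fraction = (1.8600 × 71.844) / 496.708 = 133.630/496.708 = 0.2690.

26.90 wt%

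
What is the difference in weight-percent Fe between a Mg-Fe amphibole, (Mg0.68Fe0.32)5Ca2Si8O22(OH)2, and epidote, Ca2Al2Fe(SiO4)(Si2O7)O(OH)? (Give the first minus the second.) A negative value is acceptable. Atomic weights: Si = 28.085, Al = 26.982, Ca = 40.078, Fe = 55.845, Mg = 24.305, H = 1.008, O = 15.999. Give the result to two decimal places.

-1.20 percentage points

First mineral: 89.352 g Fe in 862.817 g formula = 10.36 wt% Fe.
Second mineral: 55.845 g Fe in 483.215 g formula = 11.56 wt% Fe.
10.36% − 11.56% gives a difference of -1.20 percentage points.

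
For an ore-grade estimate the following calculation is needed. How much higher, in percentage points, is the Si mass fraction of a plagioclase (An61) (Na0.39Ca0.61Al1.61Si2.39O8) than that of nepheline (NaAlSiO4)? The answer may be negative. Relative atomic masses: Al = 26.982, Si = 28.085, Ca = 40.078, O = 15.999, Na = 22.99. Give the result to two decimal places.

4.91 percentage points

Si in Na0.39Ca0.61Al1.61Si2.39O8: molar mass 271.970 g/mol; 2.39×28.085 = 67.123 g → 24.68 wt%.
Si in NaAlSiO4: molar mass 142.053 g/mol; 1×28.085 = 28.085 g → 19.77 wt%.
Difference = 24.68 − 19.77 = 4.91 percentage points.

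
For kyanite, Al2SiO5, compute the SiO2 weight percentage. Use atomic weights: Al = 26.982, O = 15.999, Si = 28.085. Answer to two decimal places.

Formula mass = 162.044 g/mol.
1 Si → 1.0000 mol SiO2 per formula unit; M(SiO2) = 60.083, so SiO2 mass = 60.083 g.
60.083/162.044 × 100 = 37.08 wt%.

37.08 wt%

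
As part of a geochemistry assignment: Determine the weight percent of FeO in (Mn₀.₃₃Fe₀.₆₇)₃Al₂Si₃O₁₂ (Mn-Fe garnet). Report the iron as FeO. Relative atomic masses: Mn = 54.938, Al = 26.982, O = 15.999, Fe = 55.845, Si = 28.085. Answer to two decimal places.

29.06 wt%

Formula mass = 496.844 g/mol.
2.01 Fe → 2.0100 mol FeO per formula unit; M(FeO) = 71.844, so FeO mass = 144.406 g.
144.406/496.844 × 100 = 29.06 wt%.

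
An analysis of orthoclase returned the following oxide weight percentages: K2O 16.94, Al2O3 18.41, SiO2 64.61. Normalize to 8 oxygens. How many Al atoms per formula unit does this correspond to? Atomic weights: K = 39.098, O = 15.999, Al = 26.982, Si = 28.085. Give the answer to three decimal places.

K2O: 16.94/94.195 = 0.17984 mol → 0.35968 mol K, 0.17984 mol O.
Al2O3: 18.41/101.961 = 0.18056 mol → 0.36112 mol Al, 0.54168 mol O.
SiO2: 64.61/60.083 = 1.07535 mol → 1.07535 mol Si, 2.15070 mol O.
Total oxygen = 2.87222 mol. Normalization factor = 8/2.87222 = 2.78530.
Al per 8 O = 0.36112 × 2.78530 = 1.006.

1.006 Al apfu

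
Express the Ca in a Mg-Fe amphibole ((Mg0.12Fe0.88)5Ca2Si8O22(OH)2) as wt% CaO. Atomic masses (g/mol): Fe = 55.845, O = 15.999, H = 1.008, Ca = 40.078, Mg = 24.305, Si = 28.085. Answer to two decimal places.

Formula mass = 951.129 g/mol.
2 Ca → 2.0000 mol CaO per formula unit; M(CaO) = 56.077, so CaO mass = 112.154 g.
112.154/951.129 × 100 = 11.79 wt%.

11.79 wt%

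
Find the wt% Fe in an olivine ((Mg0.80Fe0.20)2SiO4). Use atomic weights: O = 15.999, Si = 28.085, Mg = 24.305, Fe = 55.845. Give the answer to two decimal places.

14.57 weight percent

Formula mass = 1.60*24.305 + 0.40*55.845 + 1*28.085 + 4*15.999 = 153.307 g/mol, of which 22.338 g is Fe.
So Fe makes up 22.338/153.307 = 0.1457 of the mass, i.e. 14.57%.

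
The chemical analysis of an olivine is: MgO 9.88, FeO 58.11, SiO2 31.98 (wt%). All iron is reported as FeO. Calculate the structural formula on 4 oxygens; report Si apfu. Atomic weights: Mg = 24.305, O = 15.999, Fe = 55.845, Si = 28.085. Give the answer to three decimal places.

MgO: 9.88/40.304 = 0.24514 mol → 0.24514 mol Mg, 0.24514 mol O.
FeO: 58.11/71.844 = 0.80884 mol → 0.80884 mol Fe, 0.80884 mol O.
SiO2: 31.98/60.083 = 0.53226 mol → 0.53226 mol Si, 1.06452 mol O.
Total oxygen = 2.11850 mol. Normalization factor = 4/2.11850 = 1.88813.
Si per 4 O = 0.53226 × 1.88813 = 1.005.

1.005 Si apfu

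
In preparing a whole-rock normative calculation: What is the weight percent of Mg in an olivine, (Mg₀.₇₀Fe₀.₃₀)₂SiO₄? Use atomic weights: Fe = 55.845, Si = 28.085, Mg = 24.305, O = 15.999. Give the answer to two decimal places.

21.32 weight percent

Molar mass of (Mg₀.₇₀Fe₀.₃₀)₂SiO₄: 1.40·24.305 + 0.60·55.845 + 1·28.085 + 4·15.999 = 159.615 g/mol.
Mass of Mg per formula unit: 1.40 × 24.305 = 34.027 g.
Weight fraction Mg = 34.027 / 159.615 = 0.2132.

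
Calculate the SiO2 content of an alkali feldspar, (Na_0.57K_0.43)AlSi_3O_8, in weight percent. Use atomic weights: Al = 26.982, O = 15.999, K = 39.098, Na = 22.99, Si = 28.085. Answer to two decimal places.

66.97 wt%

Molar mass of (Na_0.57K_0.43)AlSi_3O_8 = 0.57*22.99 + 0.43*39.098 + 1*26.982 + 3*28.085 + 8*15.999 = 269.145 g/mol.
Each formula unit contains 3 Si, equivalent to 3/1 = 3.0000 mol SiO2.
M(SiO2) = 1×28.085 + 2×15.999 = 60.083 g/mol.
Mass of SiO2 per formula unit = 3.0000 × 60.083 = 180.249 g.
SiO2 wt% = 180.249 / 269.145 × 100 = 66.97%.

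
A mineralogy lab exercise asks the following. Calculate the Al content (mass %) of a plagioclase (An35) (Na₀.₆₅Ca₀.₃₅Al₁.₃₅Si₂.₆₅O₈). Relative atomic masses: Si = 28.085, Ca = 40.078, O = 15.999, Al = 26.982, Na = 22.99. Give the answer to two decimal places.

13.60 mass %

M(Na₀.₆₅Ca₀.₃₅Al₁.₃₅Si₂.₆₅O₈) = 267.814 g/mol.
Al contributes 1.35 × 26.982 = 36.426 g per mole.
36.426/267.814 = 0.1360 → 13.60%.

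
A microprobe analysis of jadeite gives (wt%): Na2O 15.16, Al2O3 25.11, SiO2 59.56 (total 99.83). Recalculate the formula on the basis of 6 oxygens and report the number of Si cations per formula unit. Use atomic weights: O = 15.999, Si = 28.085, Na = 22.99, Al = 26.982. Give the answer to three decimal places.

2.005 Si apfu

Na2O (M=61.979): mol = 0.24460; Na = 0.48920, O = 0.24460.
Al2O3 (M=101.961): mol = 0.24627; Al = 0.49254, O = 0.73881.
SiO2 (M=60.083): mol = 0.99130; Si = 0.99130, O = 1.98260.
ΣO = 2.96601; factor = 6/ΣO = 2.02292.
Si apfu = 0.99130 × 2.02292 = 2.005.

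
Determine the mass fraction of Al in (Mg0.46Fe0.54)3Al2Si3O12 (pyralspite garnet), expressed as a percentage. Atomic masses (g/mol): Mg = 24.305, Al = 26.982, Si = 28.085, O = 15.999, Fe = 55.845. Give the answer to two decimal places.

11.88 mass %

M((Mg0.46Fe0.54)3Al2Si3O12) = 454.217 g/mol.
Al contributes 2 × 26.982 = 53.964 g per mole.
53.964/454.217 = 0.1188 → 11.88%.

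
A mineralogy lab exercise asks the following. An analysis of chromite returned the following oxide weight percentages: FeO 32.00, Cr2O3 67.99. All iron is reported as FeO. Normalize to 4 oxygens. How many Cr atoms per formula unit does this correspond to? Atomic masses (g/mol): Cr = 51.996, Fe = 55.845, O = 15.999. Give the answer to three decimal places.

2.002 Cr apfu

FeO: 32.00/71.844 = 0.44541 mol → 0.44541 mol Fe, 0.44541 mol O.
Cr2O3: 67.99/151.989 = 0.44734 mol → 0.89468 mol Cr, 1.34202 mol O.
Total oxygen = 1.78743 mol. Normalization factor = 4/1.78743 = 2.23785.
Cr per 4 O = 0.89468 × 2.23785 = 2.002.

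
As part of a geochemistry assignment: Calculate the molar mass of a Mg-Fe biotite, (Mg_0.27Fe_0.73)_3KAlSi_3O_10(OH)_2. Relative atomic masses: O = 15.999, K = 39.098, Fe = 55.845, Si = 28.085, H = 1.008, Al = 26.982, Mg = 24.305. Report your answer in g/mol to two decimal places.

486.33 g/mol

M = 0.81(24.305) + 2.19(55.845) + 1(39.098) + 1(26.982) + 3(28.085) + 12(15.999) + 2(1.008)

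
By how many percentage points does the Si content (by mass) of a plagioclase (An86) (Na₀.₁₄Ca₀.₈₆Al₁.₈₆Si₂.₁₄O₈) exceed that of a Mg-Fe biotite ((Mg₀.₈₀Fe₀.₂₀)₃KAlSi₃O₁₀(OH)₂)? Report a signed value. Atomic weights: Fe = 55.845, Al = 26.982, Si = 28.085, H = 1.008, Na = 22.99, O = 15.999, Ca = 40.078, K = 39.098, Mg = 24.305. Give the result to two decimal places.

2.46 percentage points

First mineral: 60.102 g Si in 275.966 g formula = 21.78 wt% Si.
Second mineral: 84.255 g Si in 436.178 g formula = 19.32 wt% Si.
21.78% − 19.32% gives a difference of 2.46 percentage points.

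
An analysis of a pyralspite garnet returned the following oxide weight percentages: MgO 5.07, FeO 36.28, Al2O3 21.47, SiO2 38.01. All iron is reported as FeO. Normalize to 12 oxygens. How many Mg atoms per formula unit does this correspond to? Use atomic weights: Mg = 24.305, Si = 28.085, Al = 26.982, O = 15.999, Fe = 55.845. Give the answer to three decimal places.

0.597 Mg apfu

5.07 wt% MgO ÷ 40.304 g/mol = 0.12579 mol, giving 0.12579 Mg and 0.12579 O.
36.28 wt% FeO ÷ 71.844 g/mol = 0.50498 mol, giving 0.50498 Fe and 0.50498 O.
21.47 wt% Al2O3 ÷ 101.961 g/mol = 0.21057 mol, giving 0.42114 Al and 0.63171 O.
38.01 wt% SiO2 ÷ 60.083 g/mol = 0.63262 mol, giving 0.63262 Si and 1.26524 O.
Oxygen sums to 2.52772; scaling by 12/2.52772 = 4.74736 puts the formula on 12 O.
Mg: 0.12579 × 4.74736 = 0.597 atoms per formula unit.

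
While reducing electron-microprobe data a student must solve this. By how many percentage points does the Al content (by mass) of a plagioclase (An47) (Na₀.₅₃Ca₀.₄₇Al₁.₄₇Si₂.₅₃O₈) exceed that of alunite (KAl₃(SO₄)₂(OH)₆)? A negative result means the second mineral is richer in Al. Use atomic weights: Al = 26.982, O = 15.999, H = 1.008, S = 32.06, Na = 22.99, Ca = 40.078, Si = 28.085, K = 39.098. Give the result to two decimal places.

-4.84 percentage points

Al in Na₀.₅₃Ca₀.₄₇Al₁.₄₇Si₂.₅₃O₈: molar mass 269.732 g/mol; 1.47×26.982 = 39.664 g → 14.70 wt%.
Al in KAl₃(SO₄)₂(OH)₆: molar mass 414.198 g/mol; 3×26.982 = 80.946 g → 19.54 wt%.
Difference = 14.70 − 19.54 = -4.84 percentage points.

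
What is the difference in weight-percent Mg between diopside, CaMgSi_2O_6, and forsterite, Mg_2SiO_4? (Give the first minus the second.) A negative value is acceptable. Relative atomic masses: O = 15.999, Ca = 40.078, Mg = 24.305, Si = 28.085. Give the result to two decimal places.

-23.33 percentage points

Mg in CaMgSi_2O_6: molar mass 216.547 g/mol; 1×24.305 = 24.305 g → 11.22 wt%.
Mg in Mg_2SiO_4: molar mass 140.691 g/mol; 2×24.305 = 48.610 g → 34.55 wt%.
Difference = 11.22 − 34.55 = -23.33 percentage points.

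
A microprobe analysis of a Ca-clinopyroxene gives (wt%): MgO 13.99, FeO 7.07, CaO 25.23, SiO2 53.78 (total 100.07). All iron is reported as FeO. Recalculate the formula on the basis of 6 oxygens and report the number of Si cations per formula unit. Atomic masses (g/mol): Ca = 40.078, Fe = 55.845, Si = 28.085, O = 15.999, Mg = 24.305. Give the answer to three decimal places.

MgO: 13.99/40.304 = 0.34711 mol → 0.34711 mol Mg, 0.34711 mol O.
FeO: 7.07/71.844 = 0.09841 mol → 0.09841 mol Fe, 0.09841 mol O.
CaO: 25.23/56.077 = 0.44992 mol → 0.44992 mol Ca, 0.44992 mol O.
SiO2: 53.78/60.083 = 0.89510 mol → 0.89510 mol Si, 1.79020 mol O.
Total oxygen = 2.68564 mol. Normalization factor = 6/2.68564 = 2.23410.
Si per 6 O = 0.89510 × 2.23410 = 2.000.

2.000 Si apfu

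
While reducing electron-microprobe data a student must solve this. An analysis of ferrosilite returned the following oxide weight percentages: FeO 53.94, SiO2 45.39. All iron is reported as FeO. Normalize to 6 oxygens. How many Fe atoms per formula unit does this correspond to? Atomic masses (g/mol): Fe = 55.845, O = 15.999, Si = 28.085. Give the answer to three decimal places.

53.94 wt% FeO ÷ 71.844 g/mol = 0.75079 mol, giving 0.75079 Fe and 0.75079 O.
45.39 wt% SiO2 ÷ 60.083 g/mol = 0.75545 mol, giving 0.75545 Si and 1.51090 O.
Oxygen sums to 2.26169; scaling by 6/2.26169 = 2.65288 puts the formula on 6 O.
Fe: 0.75079 × 2.65288 = 1.992 atoms per formula unit.

1.992 Fe apfu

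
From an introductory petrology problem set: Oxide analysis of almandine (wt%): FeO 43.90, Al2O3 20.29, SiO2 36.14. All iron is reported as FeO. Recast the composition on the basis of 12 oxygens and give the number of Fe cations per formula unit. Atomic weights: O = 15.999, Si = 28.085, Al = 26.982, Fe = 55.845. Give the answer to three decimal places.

FeO (M=71.844): mol = 0.61105; Fe = 0.61105, O = 0.61105.
Al2O3 (M=101.961): mol = 0.19900; Al = 0.39800, O = 0.59700.
SiO2 (M=60.083): mol = 0.60150; Si = 0.60150, O = 1.20300.
ΣO = 2.41105; factor = 12/ΣO = 4.97708.
Fe apfu = 0.61105 × 4.97708 = 3.041.

3.041 Fe apfu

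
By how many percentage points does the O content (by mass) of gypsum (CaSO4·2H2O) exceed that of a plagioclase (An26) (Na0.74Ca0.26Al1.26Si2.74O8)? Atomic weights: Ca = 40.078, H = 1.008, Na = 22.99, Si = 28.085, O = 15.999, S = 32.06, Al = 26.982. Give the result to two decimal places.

7.71 percentage points

M(CaSO4·2H2O) = 172.164 g/mol, so wt% O = 95.994/172.164 × 100 = 55.76%.
M(Na0.74Ca0.26Al1.26Si2.74O8) = 266.375 g/mol, so wt% O = 127.992/266.375 × 100 = 48.05%.
55.76 − 48.05 = 7.71 pp.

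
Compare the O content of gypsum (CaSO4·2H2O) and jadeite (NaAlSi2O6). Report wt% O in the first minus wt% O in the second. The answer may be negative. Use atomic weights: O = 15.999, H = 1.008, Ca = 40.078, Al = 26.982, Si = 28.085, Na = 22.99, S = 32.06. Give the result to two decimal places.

First mineral: 95.994 g O in 172.164 g formula = 55.76 wt% O.
Second mineral: 95.994 g O in 202.136 g formula = 47.49 wt% O.
55.76% − 47.49% gives a difference of 8.27 percentage points.

8.27 percentage points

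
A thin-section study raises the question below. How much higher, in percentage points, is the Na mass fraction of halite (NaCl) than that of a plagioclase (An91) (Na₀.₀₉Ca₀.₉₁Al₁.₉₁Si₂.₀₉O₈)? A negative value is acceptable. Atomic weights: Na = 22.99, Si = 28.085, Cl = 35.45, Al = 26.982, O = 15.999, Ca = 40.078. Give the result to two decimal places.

First mineral: 22.990 g Na in 58.440 g formula = 39.34 wt% Na.
Second mineral: 2.069 g Na in 276.765 g formula = 0.75 wt% Na.
39.34% − 0.75% gives a difference of 38.59 percentage points.

38.59 percentage points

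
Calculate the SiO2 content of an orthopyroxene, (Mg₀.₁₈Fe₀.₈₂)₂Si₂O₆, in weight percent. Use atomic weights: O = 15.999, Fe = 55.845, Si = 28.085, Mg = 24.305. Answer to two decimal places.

Formula mass = 252.500 g/mol.
2 Si → 2.0000 mol SiO2 per formula unit; M(SiO2) = 60.083, so SiO2 mass = 120.166 g.
120.166/252.500 × 100 = 47.59 wt%.

47.59 wt%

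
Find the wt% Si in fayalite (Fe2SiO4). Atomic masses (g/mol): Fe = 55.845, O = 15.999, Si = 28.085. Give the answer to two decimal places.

13.78 wt%

Formula mass = 2·55.845 + 1·28.085 + 4·15.999 = 203.771 g/mol, of which 28.085 g is Si.
So Si makes up 28.085/203.771 = 0.1378 of the mass, i.e. 13.78%.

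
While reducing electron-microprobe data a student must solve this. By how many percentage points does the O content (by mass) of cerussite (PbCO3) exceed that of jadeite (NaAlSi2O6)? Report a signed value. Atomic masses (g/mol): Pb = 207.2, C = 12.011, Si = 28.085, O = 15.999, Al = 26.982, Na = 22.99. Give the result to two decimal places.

O in PbCO3: molar mass 267.208 g/mol; 3×15.999 = 47.997 g → 17.96 wt%.
O in NaAlSi2O6: molar mass 202.136 g/mol; 6×15.999 = 95.994 g → 47.49 wt%.
Difference = 17.96 − 47.49 = -29.53 percentage points.

-29.53 percentage points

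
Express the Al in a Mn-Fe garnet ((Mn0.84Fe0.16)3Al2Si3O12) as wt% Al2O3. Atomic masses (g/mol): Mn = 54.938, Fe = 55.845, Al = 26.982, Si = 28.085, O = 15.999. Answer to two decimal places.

20.58 wt%

M((Mn0.84Fe0.16)3Al2Si3O12) = 495.456 g/mol; M(Al2O3) = 101.961 g/mol.
Moles Al2O3 per formula unit = 2 Al ÷ 2 = 1.0000.
Al2O3 fraction = (1.0000 × 101.961) / 495.456 = 101.961/495.456 = 0.2058.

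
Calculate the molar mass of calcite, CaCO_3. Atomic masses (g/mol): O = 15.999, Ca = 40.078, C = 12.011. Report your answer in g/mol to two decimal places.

Ca: 1 × 40.078 = 40.0780
C: 1 × 12.011 = 12.0110
O: 3 × 15.999 = 47.9970
Summing the contributions gives the formula mass.

100.09 g/mol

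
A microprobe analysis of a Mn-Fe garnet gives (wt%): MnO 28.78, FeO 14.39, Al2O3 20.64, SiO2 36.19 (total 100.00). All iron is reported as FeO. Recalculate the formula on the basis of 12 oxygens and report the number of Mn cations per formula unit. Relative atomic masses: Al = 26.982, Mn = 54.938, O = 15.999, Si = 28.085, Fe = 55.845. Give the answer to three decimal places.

MnO: 28.78/70.937 = 0.40571 mol → 0.40571 mol Mn, 0.40571 mol O.
FeO: 14.39/71.844 = 0.20030 mol → 0.20030 mol Fe, 0.20030 mol O.
Al2O3: 20.64/101.961 = 0.20243 mol → 0.40486 mol Al, 0.60729 mol O.
SiO2: 36.19/60.083 = 0.60233 mol → 0.60233 mol Si, 1.20466 mol O.
Total oxygen = 2.41796 mol. Normalization factor = 12/2.41796 = 4.96286.
Mn per 12 O = 0.40571 × 4.96286 = 2.013.

2.013 Mn apfu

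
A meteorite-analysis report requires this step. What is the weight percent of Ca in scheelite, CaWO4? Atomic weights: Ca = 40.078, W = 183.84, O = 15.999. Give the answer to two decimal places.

M(CaWO4) = 287.914 g/mol.
Ca contributes 1 × 40.078 = 40.078 g per mole.
40.078/287.914 = 0.1392 → 13.92%.

13.92 mass %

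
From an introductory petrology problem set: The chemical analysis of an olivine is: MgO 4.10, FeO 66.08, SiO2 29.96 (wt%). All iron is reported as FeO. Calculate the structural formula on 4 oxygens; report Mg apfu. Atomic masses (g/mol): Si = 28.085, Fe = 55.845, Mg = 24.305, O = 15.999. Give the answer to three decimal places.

0.202 Mg apfu

MgO (M=40.304): mol = 0.10173; Mg = 0.10173, O = 0.10173.
FeO (M=71.844): mol = 0.91977; Fe = 0.91977, O = 0.91977.
SiO2 (M=60.083): mol = 0.49864; Si = 0.49864, O = 0.99728.
ΣO = 2.01878; factor = 4/ΣO = 1.98139.
Mg apfu = 0.10173 × 1.98139 = 0.202.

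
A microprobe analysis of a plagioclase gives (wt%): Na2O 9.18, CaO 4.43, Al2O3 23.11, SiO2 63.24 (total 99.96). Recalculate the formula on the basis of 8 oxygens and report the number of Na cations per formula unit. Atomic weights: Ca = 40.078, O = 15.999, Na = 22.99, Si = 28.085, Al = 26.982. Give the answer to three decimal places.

Na2O (M=61.979): mol = 0.14811; Na = 0.29622, O = 0.14811.
CaO (M=56.077): mol = 0.07900; Ca = 0.07900, O = 0.07900.
Al2O3 (M=101.961): mol = 0.22666; Al = 0.45332, O = 0.67998.
SiO2 (M=60.083): mol = 1.05254; Si = 1.05254, O = 2.10508.
ΣO = 3.01217; factor = 8/ΣO = 2.65589.
Na apfu = 0.29622 × 2.65589 = 0.787.

0.787 Na apfu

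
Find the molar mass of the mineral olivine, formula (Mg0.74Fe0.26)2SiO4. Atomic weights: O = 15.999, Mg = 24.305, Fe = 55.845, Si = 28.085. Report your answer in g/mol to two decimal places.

157.09 g/mol

The formula mass is the sum 1.48·24.305 + 0.52·55.845 + 1·28.085 + 4·15.999.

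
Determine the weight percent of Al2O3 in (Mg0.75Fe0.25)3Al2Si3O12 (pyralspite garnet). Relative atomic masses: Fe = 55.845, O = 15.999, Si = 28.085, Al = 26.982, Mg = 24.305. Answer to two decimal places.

23.89 wt%

M((Mg0.75Fe0.25)3Al2Si3O12) = 426.777 g/mol; M(Al2O3) = 101.961 g/mol.
Moles Al2O3 per formula unit = 2 Al ÷ 2 = 1.0000.
Al2O3 fraction = (1.0000 × 101.961) / 426.777 = 101.961/426.777 = 0.2389.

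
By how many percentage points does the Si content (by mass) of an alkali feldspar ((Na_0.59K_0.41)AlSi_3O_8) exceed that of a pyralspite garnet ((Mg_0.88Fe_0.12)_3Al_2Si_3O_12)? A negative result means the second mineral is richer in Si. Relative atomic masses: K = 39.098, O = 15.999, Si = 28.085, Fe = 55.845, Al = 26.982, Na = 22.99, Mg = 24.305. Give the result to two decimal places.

11.01 percentage points

Si in (Na_0.59K_0.41)AlSi_3O_8: molar mass 268.823 g/mol; 3×28.085 = 84.255 g → 31.34 wt%.
Si in (Mg_0.88Fe_0.12)_3Al_2Si_3O_12: molar mass 414.476 g/mol; 3×28.085 = 84.255 g → 20.33 wt%.
Difference = 31.34 − 20.33 = 11.01 percentage points.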